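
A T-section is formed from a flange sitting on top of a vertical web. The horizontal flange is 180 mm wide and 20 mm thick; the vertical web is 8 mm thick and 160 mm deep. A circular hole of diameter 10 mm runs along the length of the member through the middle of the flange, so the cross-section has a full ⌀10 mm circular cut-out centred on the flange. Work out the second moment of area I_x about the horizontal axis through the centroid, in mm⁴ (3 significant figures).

I_x ≈ 1.05 × 10⁷ mm⁴

Decompose the section into non-overlapping parts with the origin at the bottom-left of its bounding rectangle.
Flange: 180 × 20, A = 3 600 mm², y = 170 mm, Ī = 120 000 mm⁴.
Web: 8 × 160, A = 1 280 mm², y = 80 mm, Ī = 2 730 667 mm⁴.
Hole (subtracted): ⌀10, A = 78.54 mm², y = 170 mm, Ī = 490.87 mm⁴.
Centroid: ȳ = ΣA·y / ΣA = 146.01 mm.
Transfer each piece to the horizontal axis through the centroid using Ī + A·d² with d = y − 146.01:
  flange: d = 23.993 mm → contributes +2 192 339 mm⁴
  web: d = -66.007 mm → contributes +8 307 580 mm⁴
  hole: d = 23.993 mm → contributes −45 702 mm⁴
Total I = 10 454 217 mm⁴.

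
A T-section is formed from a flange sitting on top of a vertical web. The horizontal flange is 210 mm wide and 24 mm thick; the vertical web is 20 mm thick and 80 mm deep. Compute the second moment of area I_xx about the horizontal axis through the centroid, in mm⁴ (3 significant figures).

I_xx ≈ 4.38 × 10⁶ mm⁴

Split into non-overlapping primitives; take the origin at the lower-left of the bounding box.
Flange: 210 × 24, A = 5 040 mm², y = 92 mm, Ī = 241 920 mm⁴.
Web: 20 × 80, A = 1 600 mm², y = 40 mm, Ī = 853 333 mm⁴.
Centroid: ȳ = ΣA·y / ΣA = 79.47 mm.
Transfer each piece to the horizontal axis through the centroid using Ī + A·d² with d = y − 79.47:
  flange: d = 12.53 mm → contributes +1 033 220 mm⁴
  web: d = -39.47 mm → contributes +3 345 928 mm⁴
Total I = 4 379 147 mm⁴.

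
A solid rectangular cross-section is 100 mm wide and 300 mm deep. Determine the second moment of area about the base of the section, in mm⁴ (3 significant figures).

I_base ≈ 9.00 × 10⁸ mm⁴

The section: 100 × 300, A = 30 000 mm², y = 150 mm, Ī = 225 000 000 mm⁴.
Transfer it to the bottom edge using Ī + A·d² with d = y − 0:
  the section: d = 150 mm → contributes +900 000 000 mm⁴
Total I = 900 000 000 mm⁴.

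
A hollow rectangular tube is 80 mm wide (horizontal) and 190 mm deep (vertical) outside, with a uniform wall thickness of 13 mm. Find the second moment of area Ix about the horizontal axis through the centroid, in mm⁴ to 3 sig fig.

Ix ≈ 2.59 × 10⁷ mm⁴

Decompose the section into non-overlapping parts with the origin at the bottom-left of its bounding rectangle.
Outer rectangle: 80 × 190, A = 15 200 mm², y = 95 mm, Ī = 45 726 667 mm⁴.
Inner void (subtracted): 54 × 164, A = 8 856 mm², y = 95 mm, Ī = 19 849 248 mm⁴.
By symmetry the centroid is at mid-height, ȳ = 95 mm.
All pieces are centred on the horizontal axis through the centroid, so I = ΣĪ (holes subtracted) = 25 877 419 mm⁴.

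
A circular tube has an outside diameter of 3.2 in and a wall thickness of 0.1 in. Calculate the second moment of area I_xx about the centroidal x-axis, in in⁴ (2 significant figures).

Treat the section as a set of non-overlapping primitives; coordinates are from the bounding-box lower-left.
Outer circle: ⌀3.2, A = 8.042 in², y = 1.6 in, Ī = 5.147 in⁴.
Bore (subtracted): ⌀3, A = 7.069 in², y = 1.6 in, Ī = 3.976 in⁴.
By symmetry the centroid is at mid-height, ȳ = 1.6 in.
All pieces are centred on the centroidal x-axis, so I = ΣĪ (holes subtracted) = 1.171 in⁴.

I_xx ≈ 1.2 in⁴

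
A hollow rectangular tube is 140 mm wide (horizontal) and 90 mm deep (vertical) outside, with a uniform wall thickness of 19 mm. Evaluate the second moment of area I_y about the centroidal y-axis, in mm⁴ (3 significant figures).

I_y ≈ 1.60 × 10⁷ mm⁴

Split into non-overlapping primitives; take the origin at the lower-left of the bounding box.
Outer rectangle: 140 × 90, A = 12 600 mm², x = 70 mm, Ī = 20 580 000 mm⁴.
Inner void (subtracted): 102 × 52, A = 5 304 mm², x = 70 mm, Ī = 4 598 568 mm⁴.
By symmetry the centroid is at mid-width, x̄ = 70 mm.
All pieces are centred on the centroidal y-axis, so I = ΣĪ (holes subtracted) = 15 981 432 mm⁴.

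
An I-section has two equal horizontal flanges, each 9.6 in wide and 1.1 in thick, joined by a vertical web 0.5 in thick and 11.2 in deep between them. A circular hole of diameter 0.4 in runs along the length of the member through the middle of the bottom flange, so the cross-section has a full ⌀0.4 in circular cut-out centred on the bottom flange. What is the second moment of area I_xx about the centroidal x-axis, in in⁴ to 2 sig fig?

I_xx ≈ 850 in⁴

Decompose the section into non-overlapping parts with the origin at the bottom-left of its bounding rectangle.
Bottom flange: 9.6 × 1.1, A = 10.56 in², y = 0.55 in, Ī = 1.065 in⁴.
Web: 0.5 × 11.2, A = 5.6 in², y = 6.7 in, Ī = 58.54 in⁴.
Top flange: 9.6 × 1.1, A = 10.56 in², y = 12.85 in, Ī = 1.065 in⁴.
Hole (subtracted): ⌀0.4, A = 0.1257 in², y = 0.55 in, Ī = 0.001257 in⁴.
Centroid: ȳ = ΣA·y / ΣA = 6.729 in.
Transfer each piece to the centroidal x-axis using Ī + A·d² with d = y − 6.729:
  bottom flange: d = -6.179 in → contributes +404.3 in⁴
  web: d = -0.02906 in → contributes +58.54 in⁴
  top flange: d = 6.121 in → contributes +396.7 in⁴
  hole: d = -6.179 in → contributes −4.799 in⁴
Total I = 854.7 in⁴.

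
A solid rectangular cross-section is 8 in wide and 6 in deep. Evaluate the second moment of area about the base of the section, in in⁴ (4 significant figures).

The section: 8 × 6, A = 48 in², y = 3 in, Ī = 144 in⁴.
Transfer it to the base of the section using Ī + A·d² with d = y − 0:
  the section: d = 3 in → contributes +576 in⁴
Total I = 576 in⁴.

I_base ≈ 576.0 in⁴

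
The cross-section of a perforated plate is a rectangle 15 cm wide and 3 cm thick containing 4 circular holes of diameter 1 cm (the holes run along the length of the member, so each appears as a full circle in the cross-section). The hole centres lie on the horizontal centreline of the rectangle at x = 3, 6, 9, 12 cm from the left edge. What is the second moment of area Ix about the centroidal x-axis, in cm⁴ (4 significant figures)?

Ix ≈ 33.55 cm⁴

Decompose the section into non-overlapping parts with the origin at the bottom-left of its bounding rectangle.
Plate: 15 × 3, A = 45 cm², y = 1.5 cm, Ī = 33.75 cm⁴.
Hole 1 (subtracted): ⌀1, A = 0.785398 cm², y = 1.5 cm, Ī = 0.0490874 cm⁴.
Hole 2 (subtracted): ⌀1, A = 0.785398 cm², y = 1.5 cm, Ī = 0.0490874 cm⁴.
Hole 3 (subtracted): ⌀1, A = 0.785398 cm², y = 1.5 cm, Ī = 0.0490874 cm⁴.
Hole 4 (subtracted): ⌀1, A = 0.785398 cm², y = 1.5 cm, Ī = 0.0490874 cm⁴.
By symmetry the centroid is at mid-height, ȳ = 1.5 cm.
All pieces are centred on the centroidal x-axis, so I = ΣĪ (holes subtracted) = 33.5537 cm⁴.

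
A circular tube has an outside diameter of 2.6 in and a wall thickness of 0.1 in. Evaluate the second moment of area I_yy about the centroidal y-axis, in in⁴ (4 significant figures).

I_yy ≈ 0.6146 in⁴

Decompose the section into non-overlapping parts with the origin at the bottom-left of its bounding rectangle.
Outer circle: ⌀2.6, A = 5.30929 in², x = 1.3 in, Ī = 2.24318 in⁴.
Bore (subtracted): ⌀2.4, A = 4.52389 in², x = 1.3 in, Ī = 1.6286 in⁴.
By symmetry the centroid is at mid-width, x̄ = 1.3 in.
All pieces are centred on the centroidal y-axis, so I = ΣĪ (holes subtracted) = 0.614574 in⁴.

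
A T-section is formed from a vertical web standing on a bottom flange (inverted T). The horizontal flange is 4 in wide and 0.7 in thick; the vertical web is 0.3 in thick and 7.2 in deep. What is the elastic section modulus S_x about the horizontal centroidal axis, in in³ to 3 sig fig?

S_x ≈ 4.88 in³

Split into non-overlapping primitives; take the origin at the lower-left of the bounding box.
Flange: 4 × 0.7, A = 2.8 in², y = 0.35 in, Ī = 0.11433 in⁴.
Web: 0.3 × 7.2, A = 2.16 in², y = 4.3 in, Ī = 9.3312 in⁴.
Centroid: ȳ = ΣA·y / ΣA = 2.0702 in.
Transfer each piece to the horizontal centroidal axis using Ī + A·d² with d = y − 2.0702:
  flange: d = -1.7202 in → contributes +8.3994 in⁴
  web: d = 2.2298 in → contributes +20.071 in⁴
Total I = 28.471 in⁴.
Extreme fibre distance c = 5.8298 in; S = I/c = 4.8836 in³.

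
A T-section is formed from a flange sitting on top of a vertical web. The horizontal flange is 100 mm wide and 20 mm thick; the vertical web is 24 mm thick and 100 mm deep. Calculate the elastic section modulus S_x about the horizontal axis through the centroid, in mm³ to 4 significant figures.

Treat the section as a set of non-overlapping primitives; coordinates are from the bounding-box lower-left.
Flange: 100 × 20, A = 2 000 mm², y = 110 mm, Ī = 66666.7 mm⁴.
Web: 24 × 100, A = 2 400 mm², y = 50 mm, Ī = 2 000 000 mm⁴.
Centroid: ȳ = ΣA·y / ΣA = 77.2727 mm.
Transfer each piece to the horizontal axis through the centroid using Ī + A·d² with d = y − 77.2727:
  flange: d = 32.7273 mm → contributes +2 208 815 mm⁴
  web: d = -27.2727 mm → contributes +3 785 124 mm⁴
Total I = 5 993 939 mm⁴.
Extreme fibre distance c = 77.2727 mm; S = I/c = 77568.6 mm³.

S_x ≈ 7.757 × 10⁴ mm³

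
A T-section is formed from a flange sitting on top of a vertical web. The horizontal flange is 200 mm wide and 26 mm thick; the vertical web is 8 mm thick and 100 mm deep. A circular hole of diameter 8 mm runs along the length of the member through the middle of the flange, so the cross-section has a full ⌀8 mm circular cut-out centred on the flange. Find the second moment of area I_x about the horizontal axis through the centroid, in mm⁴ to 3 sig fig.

Decompose the section into non-overlapping parts with the origin at the bottom-left of its bounding rectangle.
Flange: 200 × 26, A = 5 200 mm², y = 113 mm, Ī = 292 933 mm⁴.
Web: 8 × 100, A = 800 mm², y = 50 mm, Ī = 666 667 mm⁴.
Hole (subtracted): ⌀8, A = 50.265 mm², y = 113 mm, Ī = 201.06 mm⁴.
Centroid: ȳ = ΣA·y / ΣA = 104.53 mm.
Transfer each piece to the horizontal axis through the centroid using Ī + A·d² with d = y − 104.53:
  flange: d = 8.471 mm → contributes +666 071 mm⁴
  web: d = -54.529 mm → contributes +3 045 399 mm⁴
  hole: d = 8.471 mm → contributes −3 808 mm⁴
Total I = 3 707 662 mm⁴.

I_x ≈ 3.71 × 10⁶ mm⁴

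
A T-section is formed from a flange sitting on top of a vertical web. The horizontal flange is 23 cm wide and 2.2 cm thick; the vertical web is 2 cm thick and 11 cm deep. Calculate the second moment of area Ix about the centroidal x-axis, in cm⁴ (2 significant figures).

Ix ≈ 910 cm⁴

Treat the section as a set of non-overlapping primitives; coordinates are from the bounding-box lower-left.
Flange: 23 × 2.2, A = 50.6 cm², y = 12.1 cm, Ī = 20.41 cm⁴.
Web: 2 × 11, A = 22 cm², y = 5.5 cm, Ī = 221.8 cm⁴.
Centroid: ȳ = ΣA·y / ΣA = 10.1 cm.
Transfer each piece to the centroidal x-axis using Ī + A·d² with d = y − 10.1:
  flange: d = 2 cm → contributes +222.8 cm⁴
  web: d = -4.6 cm → contributes +687.4 cm⁴
Total I = 910.2 cm⁴.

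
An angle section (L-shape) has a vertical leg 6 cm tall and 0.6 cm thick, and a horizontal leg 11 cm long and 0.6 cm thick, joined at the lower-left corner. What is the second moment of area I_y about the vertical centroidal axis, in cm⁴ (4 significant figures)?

I_y ≈ 125.4 cm⁴

Decompose the section into non-overlapping parts with the origin at the bottom-left of its bounding rectangle.
Vertical leg: 0.6 × 6, A = 3.6 cm², x = 0.3 cm, Ī = 0.108 cm⁴.
Horizontal leg (remainder): 10.4 × 0.6, A = 6.24 cm², x = 5.8 cm, Ī = 56.2432 cm⁴.
Centroid: x̄ = ΣA·x / ΣA = 3.7878 cm.
Transfer each piece to the vertical centroidal axis using Ī + A·d² with d = x − 3.7878:
  vertical leg: d = -3.4878 cm → contributes +43.9012 cm⁴
  horizontal leg (remainder): d = 2.0122 cm → contributes +81.5085 cm⁴
Total I = 125.41 cm⁴.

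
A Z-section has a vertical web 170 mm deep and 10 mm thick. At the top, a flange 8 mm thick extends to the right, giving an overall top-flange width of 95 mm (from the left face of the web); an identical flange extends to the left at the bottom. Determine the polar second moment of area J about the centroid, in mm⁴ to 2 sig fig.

Treat the section as a set of non-overlapping primitives; coordinates are from the bounding-box lower-left.
Web: 10 × 170, A = 1 700 mm², y = 85 mm, Ī = 4 094 167 mm⁴.
Top flange (beyond web): 85 × 8, A = 680 mm², y = 166 mm, Ī = 3 627 mm⁴.
Bottom flange (beyond web): 85 × 8, A = 680 mm², y = 4 mm, Ī = 3 627 mm⁴.
Centroid: ȳ = ΣA·y / ΣA = 85 mm.
Transfer each piece to the centroidal x-axis using Ī + A·d² with d = y − 85:
  web: d = 0 mm → contributes +4 094 167 mm⁴
  top flange (beyond web): d = 81 mm → contributes +4 465 107 mm⁴
  bottom flange (beyond web): d = -81 mm → contributes +4 465 107 mm⁴
Total I = 13 024 380 mm⁴.
For the y-axis: x̄ = 90 mm.
Repeating about the centroidal y-axis gives I_y = 3 901 500 mm⁴.
Polar second moment: J = I_x + I_y = 16 925 880 mm⁴.

J ≈ 1.7 × 10⁷ mm⁴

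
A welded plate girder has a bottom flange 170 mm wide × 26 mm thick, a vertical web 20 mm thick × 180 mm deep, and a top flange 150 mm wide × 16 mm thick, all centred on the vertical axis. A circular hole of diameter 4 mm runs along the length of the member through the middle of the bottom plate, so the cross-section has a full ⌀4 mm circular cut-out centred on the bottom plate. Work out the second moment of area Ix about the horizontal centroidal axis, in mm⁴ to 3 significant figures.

Ix ≈ 7.52 × 10⁷ mm⁴

Decompose the section into non-overlapping parts with the origin at the bottom-left of its bounding rectangle.
Bottom plate: 170 × 26, A = 4 420 mm², y = 13 mm, Ī = 248 993 mm⁴.
Web plate: 20 × 180, A = 3 600 mm², y = 116 mm, Ī = 9 720 000 mm⁴.
Top plate: 150 × 16, A = 2 400 mm², y = 214 mm, Ī = 51 200 mm⁴.
Hole (subtracted): ⌀4, A = 12.566 mm², y = 13 mm, Ī = 12.566 mm⁴.
Centroid: ȳ = ΣA·y / ΣA = 94.98 mm.
Transfer each piece to the horizontal centroidal axis using Ī + A·d² with d = y − 94.98:
  bottom plate: d = -81.98 mm → contributes +29 954 479 mm⁴
  web plate: d = 21.02 mm → contributes +11 310 646 mm⁴
  top plate: d = 119.02 mm → contributes +34 049 102 mm⁴
  hole: d = -81.98 mm → contributes −84 467 mm⁴
Total I = 75 229 760 mm⁴.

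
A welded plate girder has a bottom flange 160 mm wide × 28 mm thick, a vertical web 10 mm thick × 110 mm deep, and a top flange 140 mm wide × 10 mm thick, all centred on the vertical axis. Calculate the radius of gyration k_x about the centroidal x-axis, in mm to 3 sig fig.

k_x ≈ 54.2 mm

Decompose the section into non-overlapping parts with the origin at the bottom-left of its bounding rectangle.
Bottom plate: 160 × 28, A = 4 480 mm², y = 14 mm, Ī = 292 693 mm⁴.
Web plate: 10 × 110, A = 1 100 mm², y = 83 mm, Ī = 1 109 167 mm⁴.
Top plate: 140 × 10, A = 1 400 mm², y = 143 mm, Ī = 11 667 mm⁴.
Centroid: ȳ = ΣA·y / ΣA = 50.748 mm.
Transfer each piece to the centroidal x-axis using Ī + A·d² with d = y − 50.748:
  bottom plate: d = -36.748 mm → contributes +6 342 506 mm⁴
  web plate: d = 32.252 mm → contributes +2 253 388 mm⁴
  top plate: d = 92.252 mm → contributes +11 926 309 mm⁴
Total I = 20 522 203 mm⁴.
Radius of gyration: k = √(I/A) = √(20 522 203 / 6 980) = 54.223 mm.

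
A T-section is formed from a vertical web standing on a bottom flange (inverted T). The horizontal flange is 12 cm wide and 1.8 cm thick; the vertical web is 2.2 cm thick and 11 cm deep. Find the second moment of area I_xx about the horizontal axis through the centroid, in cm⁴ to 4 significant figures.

Decompose the section into non-overlapping parts with the origin at the bottom-left of its bounding rectangle.
Flange: 12 × 1.8, A = 21.6 cm², y = 0.9 cm, Ī = 5.832 cm⁴.
Web: 2.2 × 11, A = 24.2 cm², y = 7.3 cm, Ī = 244.017 cm⁴.
Centroid: ȳ = ΣA·y / ΣA = 4.28166 cm.
Transfer each piece to the horizontal axis through the centroid using Ī + A·d² with d = y − 4.28166:
  flange: d = -3.38166 cm → contributes +252.841 cm⁴
  web: d = 3.01834 cm → contributes +464.488 cm⁴
Total I = 717.329 cm⁴.

I_xx ≈ 717.3 cm⁴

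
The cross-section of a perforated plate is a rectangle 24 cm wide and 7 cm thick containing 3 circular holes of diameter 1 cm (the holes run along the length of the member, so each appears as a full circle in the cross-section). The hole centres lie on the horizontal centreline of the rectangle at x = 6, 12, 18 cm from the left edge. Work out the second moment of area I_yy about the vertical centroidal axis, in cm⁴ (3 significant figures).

I_yy ≈ 8010 cm⁴

Treat the section as a set of non-overlapping primitives; coordinates are from the bounding-box lower-left.
Plate: 24 × 7, A = 168 cm², x = 12 cm, Ī = 8 064 cm⁴.
Hole 1 (subtracted): ⌀1, A = 0.7854 cm², x = 6 cm, Ī = 0.049087 cm⁴.
Hole 2 (subtracted): ⌀1, A = 0.7854 cm², x = 12 cm, Ī = 0.049087 cm⁴.
Hole 3 (subtracted): ⌀1, A = 0.7854 cm², x = 18 cm, Ī = 0.049087 cm⁴.
By symmetry the centroid is at mid-width, x̄ = 12 cm.
Transfer each piece to the vertical centroidal axis using Ī + A·d² with d = x − 12:
  plate: d = 0 cm → contributes +8 064 cm⁴
  hole 1: d = -6 cm → contributes −28.323 cm⁴
  hole 2: d = 0 cm → contributes −0.049087 cm⁴
  hole 3: d = 6 cm → contributes −28.323 cm⁴
Total I = 8007.3 cm⁴.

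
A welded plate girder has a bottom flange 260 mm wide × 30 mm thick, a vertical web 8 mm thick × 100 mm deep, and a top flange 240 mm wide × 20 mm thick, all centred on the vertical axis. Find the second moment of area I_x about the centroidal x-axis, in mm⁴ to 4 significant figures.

Treat the section as a set of non-overlapping primitives; coordinates are from the bounding-box lower-left.
Bottom plate: 260 × 30, A = 7 800 mm², y = 15 mm, Ī = 585 000 mm⁴.
Web plate: 8 × 100, A = 800 mm², y = 80 mm, Ī = 666 667 mm⁴.
Top plate: 240 × 20, A = 4 800 mm², y = 140 mm, Ī = 160 000 mm⁴.
Centroid: ȳ = ΣA·y / ΣA = 63.6567 mm.
Transfer each piece to the centroidal x-axis using Ī + A·d² with d = y − 63.6567:
  bottom plate: d = -48.6567 mm → contributes +19 051 313 mm⁴
  web plate: d = 16.3433 mm → contributes +880 349 mm⁴
  top plate: d = 76.3433 mm → contributes +28 135 825 mm⁴
Total I = 48 067 488 mm⁴.

I_x ≈ 4.807 × 10⁷ mm⁴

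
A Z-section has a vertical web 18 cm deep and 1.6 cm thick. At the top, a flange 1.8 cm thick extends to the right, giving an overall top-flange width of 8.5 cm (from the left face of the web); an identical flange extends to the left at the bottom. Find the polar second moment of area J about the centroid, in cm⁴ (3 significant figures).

J ≈ 2970 cm⁴

Break the section into simple shapes (no overlaps), measuring from the bottom-left corner of the bounding box.
Web: 1.6 × 18, A = 28.8 cm², y = 9 cm, Ī = 777.6 cm⁴.
Top flange (beyond web): 6.9 × 1.8, A = 12.42 cm², y = 17.1 cm, Ī = 3.3534 cm⁴.
Bottom flange (beyond web): 6.9 × 1.8, A = 12.42 cm², y = 0.9 cm, Ī = 3.3534 cm⁴.
Centroid: ȳ = ΣA·y / ΣA = 9 cm.
Transfer each piece to the centroidal x-axis using Ī + A·d² with d = y − 9:
  web: d = 0 cm → contributes +777.6 cm⁴
  top flange (beyond web): d = 8.1 cm → contributes +818.23 cm⁴
  bottom flange (beyond web): d = -8.1 cm → contributes +818.23 cm⁴
Total I = 2414.1 cm⁴.
For the y-axis: x̄ = 7.7 cm.
Repeating about the centroidal y-axis gives I_y = 553.37 cm⁴.
Polar second moment: J = I_x + I_y = 2967.4 cm⁴.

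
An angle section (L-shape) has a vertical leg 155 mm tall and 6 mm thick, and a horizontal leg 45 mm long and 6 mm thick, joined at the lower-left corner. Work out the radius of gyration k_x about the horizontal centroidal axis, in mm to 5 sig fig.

Split into non-overlapping primitives; take the origin at the lower-left of the bounding box.
Vertical leg: 6 × 155, A = 930 mm², y = 77.5 mm, Ī = 1 861 938 mm⁴.
Horizontal leg (remainder): 39 × 6, A = 234 mm², y = 3 mm, Ī = 702 mm⁴.
Centroid: ȳ = ΣA·y / ΣA = 62.5232 mm.
Transfer each piece to the horizontal centroidal axis using Ī + A·d² with d = y − 62.5232:
  vertical leg: d = 14.9768 mm → contributes +2 070 541 mm⁴
  horizontal leg (remainder): d = -59.5232 mm → contributes +829766.5 mm⁴
Total I = 2 900 307 mm⁴.
Radius of gyration: k = √(I/A) = √(2 900 307 / 1 164) = 49.91666 mm.

k_x ≈ 49.917 mm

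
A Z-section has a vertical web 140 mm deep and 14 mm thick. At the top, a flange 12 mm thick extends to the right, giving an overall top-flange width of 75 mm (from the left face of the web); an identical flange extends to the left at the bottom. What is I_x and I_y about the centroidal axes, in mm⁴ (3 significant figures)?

I_x ≈ 9.22 × 10⁶ mm⁴, I_y ≈ 2.54 × 10⁶ mm⁴

Split into non-overlapping primitives; take the origin at the lower-left of the bounding box.
Web: 14 × 140, A = 1 960 mm², y = 70 mm, Ī = 3 201 333 mm⁴.
Top flange (beyond web): 61 × 12, A = 732 mm², y = 134 mm, Ī = 8 784 mm⁴.
Bottom flange (beyond web): 61 × 12, A = 732 mm², y = 6 mm, Ī = 8 784 mm⁴.
Centroid: ȳ = ΣA·y / ΣA = 70 mm.
Transfer each piece to the centroidal x-axis using Ī + A·d² with d = y − 70:
  web: d = 0 mm → contributes +3 201 333 mm⁴
  top flange (beyond web): d = 64 mm → contributes +3 007 056 mm⁴
  bottom flange (beyond web): d = -64 mm → contributes +3 007 056 mm⁴
Total I = 9 215 445 mm⁴.
For the y-axis: x̄ = 68 mm.
Repeating about the centroidal y-axis gives I_y = 2 544 725 mm⁴.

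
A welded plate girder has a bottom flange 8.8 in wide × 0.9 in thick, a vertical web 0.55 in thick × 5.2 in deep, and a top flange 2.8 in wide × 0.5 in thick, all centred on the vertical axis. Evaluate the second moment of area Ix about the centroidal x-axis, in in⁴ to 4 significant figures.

Ix ≈ 58.67 in⁴

Split into non-overlapping primitives; take the origin at the lower-left of the bounding box.
Bottom plate: 8.8 × 0.9, A = 7.92 in², y = 0.45 in, Ī = 0.5346 in⁴.
Web plate: 0.55 × 5.2, A = 2.86 in², y = 3.5 in, Ī = 6.44453 in⁴.
Top plate: 2.8 × 0.5, A = 1.4 in², y = 6.35 in, Ī = 0.0291667 in⁴.
Centroid: ȳ = ΣA·y / ΣA = 1.84433 in.
Transfer each piece to the centroidal x-axis using Ī + A·d² with d = y − 1.84433:
  bottom plate: d = -1.39433 in → contributes +15.9324 in⁴
  web plate: d = 1.65567 in → contributes +14.2844 in⁴
  top plate: d = 4.50567 in → contributes +28.4506 in⁴
Total I = 58.6675 in⁴.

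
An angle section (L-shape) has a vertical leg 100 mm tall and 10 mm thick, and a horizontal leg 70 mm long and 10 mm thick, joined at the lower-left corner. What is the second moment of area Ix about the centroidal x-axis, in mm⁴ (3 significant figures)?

Decompose the section into non-overlapping parts with the origin at the bottom-left of its bounding rectangle.
Vertical leg: 10 × 100, A = 1 000 mm², y = 50 mm, Ī = 833 333 mm⁴.
Horizontal leg (remainder): 60 × 10, A = 600 mm², y = 5 mm, Ī = 5 000 mm⁴.
Centroid: ȳ = ΣA·y / ΣA = 33.125 mm.
Transfer each piece to the centroidal x-axis using Ī + A·d² with d = y − 33.125:
  vertical leg: d = 16.875 mm → contributes +1 118 099 mm⁴
  horizontal leg (remainder): d = -28.125 mm → contributes +479 609 mm⁴
Total I = 1 597 708 mm⁴.

Ix ≈ 1.60 × 10⁶ mm⁴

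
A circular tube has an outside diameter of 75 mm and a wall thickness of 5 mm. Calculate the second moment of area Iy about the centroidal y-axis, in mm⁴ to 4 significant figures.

Decompose the section into non-overlapping parts with the origin at the bottom-left of its bounding rectangle.
Outer circle: ⌀75, A = 4417.86 mm², x = 37.5 mm, Ī = 1 553 156 mm⁴.
Bore (subtracted): ⌀65, A = 3318.31 mm², x = 37.5 mm, Ī = 876 241 mm⁴.
By symmetry the centroid is at mid-width, x̄ = 37.5 mm.
All pieces are centred on the centroidal y-axis, so I = ΣĪ (holes subtracted) = 676 915 mm⁴.

Iy ≈ 6.769 × 10⁵ mm⁴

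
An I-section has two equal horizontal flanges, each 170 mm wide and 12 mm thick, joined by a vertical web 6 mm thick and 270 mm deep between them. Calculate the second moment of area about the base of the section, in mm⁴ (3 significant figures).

I_base ≈ 2.14 × 10⁸ mm⁴

Treat the section as a set of non-overlapping primitives; coordinates are from the bounding-box lower-left.
Bottom flange: 170 × 12, A = 2 040 mm², y = 6 mm, Ī = 24 480 mm⁴.
Web: 6 × 270, A = 1 620 mm², y = 147 mm, Ī = 9 841 500 mm⁴.
Top flange: 170 × 12, A = 2 040 mm², y = 288 mm, Ī = 24 480 mm⁴.
Transfer each piece to a horizontal axis along the bottom face using Ī + A·d² with d = y − 0:
  bottom flange: d = 6 mm → contributes +97 920 mm⁴
  web: d = 147 mm → contributes +44 848 080 mm⁴
  top flange: d = 288 mm → contributes +169 230 240 mm⁴
Total I = 214 176 240 mm⁴.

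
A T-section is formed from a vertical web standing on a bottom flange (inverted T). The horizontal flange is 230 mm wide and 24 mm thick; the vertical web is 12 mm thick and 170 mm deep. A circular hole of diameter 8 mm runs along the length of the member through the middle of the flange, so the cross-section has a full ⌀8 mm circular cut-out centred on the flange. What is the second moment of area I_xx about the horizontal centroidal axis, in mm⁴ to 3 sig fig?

I_xx ≈ 1.92 × 10⁷ mm⁴

Break the section into simple shapes (no overlaps), measuring from the bottom-left corner of the bounding box.
Flange: 230 × 24, A = 5 520 mm², y = 12 mm, Ī = 264 960 mm⁴.
Web: 12 × 170, A = 2 040 mm², y = 109 mm, Ī = 4 913 000 mm⁴.
Hole (subtracted): ⌀8, A = 50.265 mm², y = 12 mm, Ī = 201.06 mm⁴.
Centroid: ȳ = ΣA·y / ΣA = 38.35 mm.
Transfer each piece to the horizontal centroidal axis using Ī + A·d² with d = y − 38.35:
  flange: d = -26.35 mm → contributes +4 097 562 mm⁴
  web: d = 70.65 mm → contributes +15 095 560 mm⁴
  hole: d = -26.35 mm → contributes −35 101 mm⁴
Total I = 19 158 021 mm⁴.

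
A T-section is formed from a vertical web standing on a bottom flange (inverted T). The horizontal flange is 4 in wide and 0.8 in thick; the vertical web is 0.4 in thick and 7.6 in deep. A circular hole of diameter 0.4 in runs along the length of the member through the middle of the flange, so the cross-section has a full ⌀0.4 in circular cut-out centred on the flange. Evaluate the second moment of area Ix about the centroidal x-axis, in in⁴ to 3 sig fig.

Treat the section as a set of non-overlapping primitives; coordinates are from the bounding-box lower-left.
Flange: 4 × 0.8, A = 3.2 in², y = 0.4 in, Ī = 0.17067 in⁴.
Web: 0.4 × 7.6, A = 3.04 in², y = 4.6 in, Ī = 14.633 in⁴.
Hole (subtracted): ⌀0.4, A = 0.12566 in², y = 0.4 in, Ī = 0.0012566 in⁴.
Centroid: ȳ = ΣA·y / ΣA = 2.4882 in.
Transfer each piece to the centroidal x-axis using Ī + A·d² with d = y − 2.4882:
  flange: d = -2.0882 in → contributes +14.125 in⁴
  web: d = 2.1118 in → contributes +28.19 in⁴
  hole: d = -2.0882 in → contributes −0.54923 in⁴
Total I = 41.765 in⁴.

Ix ≈ 41.8 in⁴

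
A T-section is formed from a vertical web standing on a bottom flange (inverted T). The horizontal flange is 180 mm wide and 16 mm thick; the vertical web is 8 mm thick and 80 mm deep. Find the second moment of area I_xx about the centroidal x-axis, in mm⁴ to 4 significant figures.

Decompose the section into non-overlapping parts with the origin at the bottom-left of its bounding rectangle.
Flange: 180 × 16, A = 2 880 mm², y = 8 mm, Ī = 61 440 mm⁴.
Web: 8 × 80, A = 640 mm², y = 56 mm, Ī = 341 333 mm⁴.
Centroid: ȳ = ΣA·y / ΣA = 16.7273 mm.
Transfer each piece to the centroidal x-axis using Ī + A·d² with d = y − 16.7273:
  flange: d = -8.72727 mm → contributes +280 796 mm⁴
  web: d = 39.2727 mm → contributes +1 328 435 mm⁴
Total I = 1 609 232 mm⁴.

I_xx ≈ 1.609 × 10⁶ mm⁴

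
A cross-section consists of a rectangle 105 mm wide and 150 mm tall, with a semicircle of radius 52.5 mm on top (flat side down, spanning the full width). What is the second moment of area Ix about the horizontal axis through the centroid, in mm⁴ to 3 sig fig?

Ix ≈ 6.25 × 10⁷ mm⁴

Treat the section as a set of non-overlapping primitives; coordinates are from the bounding-box lower-left.
Rectangular body: 105 × 150, A = 15 750 mm², y = 75 mm, Ī = 29 531 250 mm⁴.
Semicircular cap: semicircle r = 52.5, A = 4329.5 mm², y = 172.28 mm, Ī = 833 814 mm⁴.
Centroid: ȳ = ΣA·y / ΣA = 95.976 mm.
Transfer each piece to the horizontal axis through the centroid using Ī + A·d² with d = y − 95.976:
  rectangular body: d = -20.976 mm → contributes +36 460 937 mm⁴
  semicircular cap: d = 76.306 mm → contributes +26 042 820 mm⁴
Total I = 62 503 758 mm⁴.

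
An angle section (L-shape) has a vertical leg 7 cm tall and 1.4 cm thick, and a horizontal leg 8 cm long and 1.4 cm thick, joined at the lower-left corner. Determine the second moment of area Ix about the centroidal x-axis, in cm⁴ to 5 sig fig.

Split into non-overlapping primitives; take the origin at the lower-left of the bounding box.
Vertical leg: 1.4 × 7, A = 9.8 cm², y = 3.5 cm, Ī = 40.01667 cm⁴.
Horizontal leg (remainder): 6.6 × 1.4, A = 9.24 cm², y = 0.7 cm, Ī = 1.5092 cm⁴.
Centroid: ȳ = ΣA·y / ΣA = 2.141176 cm.
Transfer each piece to the centroidal x-axis using Ī + A·d² with d = y − 2.141176:
  vertical leg: d = 1.358824 cm → contributes +58.1114 cm⁴
  horizontal leg (remainder): d = -1.441176 cm → contributes +20.70058 cm⁴
Total I = 78.81198 cm⁴.

Ix ≈ 78.812 cm⁴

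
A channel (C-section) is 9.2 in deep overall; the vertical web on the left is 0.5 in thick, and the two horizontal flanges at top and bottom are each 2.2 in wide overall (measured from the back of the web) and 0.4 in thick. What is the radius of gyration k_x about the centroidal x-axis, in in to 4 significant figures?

Decompose the section into non-overlapping parts with the origin at the bottom-left of its bounding rectangle.
Web: 0.5 × 9.2, A = 4.6 in², y = 4.6 in, Ī = 32.4453 in⁴.
Top flange (beyond web): 1.7 × 0.4, A = 0.68 in², y = 9 in, Ī = 0.00906667 in⁴.
Bottom flange (beyond web): 1.7 × 0.4, A = 0.68 in², y = 0.2 in, Ī = 0.00906667 in⁴.
By symmetry the centroid is at mid-height, ȳ = 4.6 in.
Transfer each piece to the centroidal x-axis using Ī + A·d² with d = y − 4.6:
  web: d = 0 in → contributes +32.4453 in⁴
  top flange (beyond web): d = 4.4 in → contributes +13.1739 in⁴
  bottom flange (beyond web): d = -4.4 in → contributes +13.1739 in⁴
Total I = 58.7931 in⁴.
Radius of gyration: k = √(I/A) = √(58.7931 / 5.96) = 3.1408 in.

k_x ≈ 3.141 in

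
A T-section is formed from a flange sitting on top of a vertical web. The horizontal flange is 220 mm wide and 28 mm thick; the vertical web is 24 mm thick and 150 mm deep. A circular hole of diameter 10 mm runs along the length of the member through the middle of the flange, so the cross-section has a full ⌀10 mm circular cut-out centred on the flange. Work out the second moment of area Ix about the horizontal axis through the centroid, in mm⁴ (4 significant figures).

Break the section into simple shapes (no overlaps), measuring from the bottom-left corner of the bounding box.
Flange: 220 × 28, A = 6 160 mm², y = 164 mm, Ī = 402 453 mm⁴.
Web: 24 × 150, A = 3 600 mm², y = 75 mm, Ī = 6 750 000 mm⁴.
Hole (subtracted): ⌀10, A = 78.5398 mm², y = 164 mm, Ī = 490.874 mm⁴.
Centroid: ȳ = ΣA·y / ΣA = 130.906 mm.
Transfer each piece to the horizontal axis through the centroid using Ī + A·d² with d = y − 130.906:
  flange: d = 33.0942 mm → contributes +7 149 038 mm⁴
  web: d = -55.9058 mm → contributes +18 001 658 mm⁴
  hole: d = 33.0942 mm → contributes −86509.6 mm⁴
Total I = 25 064 187 mm⁴.

Ix ≈ 2.506 × 10⁷ mm⁴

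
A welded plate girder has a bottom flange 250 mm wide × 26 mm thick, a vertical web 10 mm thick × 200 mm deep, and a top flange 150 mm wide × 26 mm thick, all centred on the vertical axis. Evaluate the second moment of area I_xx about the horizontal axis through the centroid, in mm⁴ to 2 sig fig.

Break the section into simple shapes (no overlaps), measuring from the bottom-left corner of the bounding box.
Bottom plate: 250 × 26, A = 6 500 mm², y = 13 mm, Ī = 366 167 mm⁴.
Web plate: 10 × 200, A = 2 000 mm², y = 126 mm, Ī = 6 666 667 mm⁴.
Top plate: 150 × 26, A = 3 900 mm², y = 239 mm, Ī = 219 700 mm⁴.
Centroid: ȳ = ΣA·y / ΣA = 102.3 mm.
Transfer each piece to the horizontal axis through the centroid using Ī + A·d² with d = y − 102.3:
  bottom plate: d = -89.31 mm → contributes +52 207 842 mm⁴
  web plate: d = 23.69 mm → contributes +7 789 435 mm⁴
  top plate: d = 136.7 mm → contributes +73 091 692 mm⁴
Total I = 133 088 969 mm⁴.

I_xx ≈ 1.3 × 10⁸ mm⁴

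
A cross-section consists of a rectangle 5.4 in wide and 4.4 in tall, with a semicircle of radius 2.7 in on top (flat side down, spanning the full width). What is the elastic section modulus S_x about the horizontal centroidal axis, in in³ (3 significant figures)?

Treat the section as a set of non-overlapping primitives; coordinates are from the bounding-box lower-left.
Rectangular body: 5.4 × 4.4, A = 23.76 in², y = 2.2 in, Ī = 38.333 in⁴.
Semicircular cap: semicircle r = 2.7, A = 11.451 in², y = 5.5459 in, Ī = 5.8329 in⁴.
Centroid: ȳ = ΣA·y / ΣA = 3.2881 in.
Transfer each piece to the horizontal centroidal axis using Ī + A·d² with d = y − 3.2881:
  rectangular body: d = -1.0881 in → contributes +66.466 in⁴
  semicircular cap: d = 2.2578 in → contributes +64.206 in⁴
Total I = 130.67 in⁴.
Extreme fibre distance c = 3.8119 in; S = I/c = 34.28 in³.

S_x ≈ 34.3 in³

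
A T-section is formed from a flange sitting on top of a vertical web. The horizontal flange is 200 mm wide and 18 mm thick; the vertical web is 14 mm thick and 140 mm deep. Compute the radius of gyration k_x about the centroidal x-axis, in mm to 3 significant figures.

k_x ≈ 44.9 mm

Break the section into simple shapes (no overlaps), measuring from the bottom-left corner of the bounding box.
Flange: 200 × 18, A = 3 600 mm², y = 149 mm, Ī = 97 200 mm⁴.
Web: 14 × 140, A = 1 960 mm², y = 70 mm, Ī = 3 201 333 mm⁴.
Centroid: ȳ = ΣA·y / ΣA = 121.15 mm.
Transfer each piece to the centroidal x-axis using Ī + A·d² with d = y − 121.15:
  flange: d = 27.849 mm → contributes +2 889 225 mm⁴
  web: d = -51.151 mm → contributes +8 329 542 mm⁴
Total I = 11 218 766 mm⁴.
Radius of gyration: k = √(I/A) = √(11 218 766 / 5 560) = 44.92 mm.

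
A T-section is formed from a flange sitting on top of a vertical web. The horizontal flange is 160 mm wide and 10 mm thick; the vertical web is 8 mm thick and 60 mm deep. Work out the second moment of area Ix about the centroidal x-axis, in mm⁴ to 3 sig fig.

Ix ≈ 6.10 × 10⁵ mm⁴

Treat the section as a set of non-overlapping primitives; coordinates are from the bounding-box lower-left.
Flange: 160 × 10, A = 1 600 mm², y = 65 mm, Ī = 13 333 mm⁴.
Web: 8 × 60, A = 480 mm², y = 30 mm, Ī = 144 000 mm⁴.
Centroid: ȳ = ΣA·y / ΣA = 56.923 mm.
Transfer each piece to the centroidal x-axis using Ī + A·d² with d = y − 56.923:
  flange: d = 8.0769 mm → contributes +117 712 mm⁴
  web: d = -26.923 mm → contributes +491 929 mm⁴
Total I = 609 641 mm⁴.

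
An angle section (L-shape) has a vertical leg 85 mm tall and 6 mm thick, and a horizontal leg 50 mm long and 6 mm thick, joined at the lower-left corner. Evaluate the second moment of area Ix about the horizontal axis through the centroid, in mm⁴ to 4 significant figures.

Ix ≈ 5.793 × 10⁵ mm⁴

Split into non-overlapping primitives; take the origin at the lower-left of the bounding box.
Vertical leg: 6 × 85, A = 510 mm², y = 42.5 mm, Ī = 307 063 mm⁴.
Horizontal leg (remainder): 44 × 6, A = 264 mm², y = 3 mm, Ī = 792 mm⁴.
Centroid: ȳ = ΣA·y / ΣA = 29.0271 mm.
Transfer each piece to the horizontal axis through the centroid using Ī + A·d² with d = y − 29.0271:
  vertical leg: d = 13.4729 mm → contributes +399 637 mm⁴
  horizontal leg (remainder): d = -26.0271 mm → contributes +179 629 mm⁴
Total I = 579 265 mm⁴.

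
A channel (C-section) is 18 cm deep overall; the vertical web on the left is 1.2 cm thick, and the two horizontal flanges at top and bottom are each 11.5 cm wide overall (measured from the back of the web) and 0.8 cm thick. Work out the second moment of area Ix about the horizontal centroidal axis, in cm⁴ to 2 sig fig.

Decompose the section into non-overlapping parts with the origin at the bottom-left of its bounding rectangle.
Web: 1.2 × 18, A = 21.6 cm², y = 9 cm, Ī = 583.2 cm⁴.
Top flange (beyond web): 10.3 × 0.8, A = 8.24 cm², y = 17.6 cm, Ī = 0.4395 cm⁴.
Bottom flange (beyond web): 10.3 × 0.8, A = 8.24 cm², y = 0.4 cm, Ī = 0.4395 cm⁴.
By symmetry the centroid is at mid-height, ȳ = 9 cm.
Transfer each piece to the horizontal centroidal axis using Ī + A·d² with d = y − 9:
  web: d = 0 cm → contributes +583.2 cm⁴
  top flange (beyond web): d = 8.6 cm → contributes +609.9 cm⁴
  bottom flange (beyond web): d = -8.6 cm → contributes +609.9 cm⁴
Total I = 1 803 cm⁴.

Ix ≈ 1800 cm⁴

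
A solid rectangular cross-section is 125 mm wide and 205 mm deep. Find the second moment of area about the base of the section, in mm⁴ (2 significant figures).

I_base ≈ 3.6 × 10⁸ mm⁴

The section: 125 × 205, A = 25 625 mm², y = 102.5 mm, Ī = 89 740 885 mm⁴.
Transfer it to the bottom edge using Ī + A·d² with d = y − 0:
  the section: d = 102.5 mm → contributes +358 963 542 mm⁴
Total I = 358 963 542 mm⁴.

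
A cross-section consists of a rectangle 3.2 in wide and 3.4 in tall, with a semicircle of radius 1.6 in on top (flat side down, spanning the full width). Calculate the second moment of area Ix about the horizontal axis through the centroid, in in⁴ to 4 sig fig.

Ix ≈ 27.82 in⁴

Split into non-overlapping primitives; take the origin at the lower-left of the bounding box.
Rectangular body: 3.2 × 3.4, A = 10.88 in², y = 1.7 in, Ī = 10.4811 in⁴.
Semicircular cap: semicircle r = 1.6, A = 4.02124 in², y = 4.07906 in, Ī = 0.719303 in⁴.
Centroid: ȳ = ΣA·y / ΣA = 2.34201 in.
Transfer each piece to the horizontal axis through the centroid using Ī + A·d² with d = y − 2.34201:
  rectangular body: d = -0.642012 in → contributes +14.9656 in⁴
  semicircular cap: d = 1.73705 in → contributes +12.8527 in⁴
Total I = 27.8183 in⁴.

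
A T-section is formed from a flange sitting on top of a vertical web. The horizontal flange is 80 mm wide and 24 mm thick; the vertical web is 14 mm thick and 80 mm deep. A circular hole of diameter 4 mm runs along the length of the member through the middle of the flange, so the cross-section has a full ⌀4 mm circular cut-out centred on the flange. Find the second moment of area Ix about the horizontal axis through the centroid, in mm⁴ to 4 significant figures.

Ix ≈ 2.598 × 10⁶ mm⁴

Break the section into simple shapes (no overlaps), measuring from the bottom-left corner of the bounding box.
Flange: 80 × 24, A = 1 920 mm², y = 92 mm, Ī = 92 160 mm⁴.
Web: 14 × 80, A = 1 120 mm², y = 40 mm, Ī = 597 333 mm⁴.
Hole (subtracted): ⌀4, A = 12.5664 mm², y = 92 mm, Ī = 12.5664 mm⁴.
Centroid: ȳ = ΣA·y / ΣA = 72.7626 mm.
Transfer each piece to the horizontal axis through the centroid using Ī + A·d² with d = y − 72.7626:
  flange: d = 19.2374 mm → contributes +802 710 mm⁴
  web: d = -32.7626 mm → contributes +1 799 527 mm⁴
  hole: d = 19.2374 mm → contributes −4663.11 mm⁴
Total I = 2 597 574 mm⁴.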